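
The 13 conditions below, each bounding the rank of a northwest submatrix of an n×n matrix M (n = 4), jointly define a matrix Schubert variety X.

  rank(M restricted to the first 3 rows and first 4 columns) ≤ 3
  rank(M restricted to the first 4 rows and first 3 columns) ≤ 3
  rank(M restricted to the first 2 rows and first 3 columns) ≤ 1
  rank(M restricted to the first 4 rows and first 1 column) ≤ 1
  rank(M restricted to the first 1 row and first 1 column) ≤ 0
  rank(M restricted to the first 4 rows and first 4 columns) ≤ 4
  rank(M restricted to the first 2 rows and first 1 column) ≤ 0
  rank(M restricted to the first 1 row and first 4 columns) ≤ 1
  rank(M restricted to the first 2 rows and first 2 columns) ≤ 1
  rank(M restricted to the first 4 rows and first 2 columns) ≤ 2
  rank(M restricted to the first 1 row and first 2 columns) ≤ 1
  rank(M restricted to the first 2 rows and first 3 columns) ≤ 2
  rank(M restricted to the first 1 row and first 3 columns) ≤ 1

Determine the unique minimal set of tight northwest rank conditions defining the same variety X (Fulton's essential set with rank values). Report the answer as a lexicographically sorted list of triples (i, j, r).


Computing R[i][j] = min implied NW-rank bound (n=4, 13 conditions):

  row 1: 0, 1, 1, 1
  row 2: 0, 1, 1, 2
  row 3: 1, 2, 2, 3
  row 4: 1, 2, 3, 4

second differences of R give the permutation w = (2, 4, 1, 3).

|D(w)|=3, |Ess(w)|=2:

[(2, 1, 0), (2, 3, 1)]


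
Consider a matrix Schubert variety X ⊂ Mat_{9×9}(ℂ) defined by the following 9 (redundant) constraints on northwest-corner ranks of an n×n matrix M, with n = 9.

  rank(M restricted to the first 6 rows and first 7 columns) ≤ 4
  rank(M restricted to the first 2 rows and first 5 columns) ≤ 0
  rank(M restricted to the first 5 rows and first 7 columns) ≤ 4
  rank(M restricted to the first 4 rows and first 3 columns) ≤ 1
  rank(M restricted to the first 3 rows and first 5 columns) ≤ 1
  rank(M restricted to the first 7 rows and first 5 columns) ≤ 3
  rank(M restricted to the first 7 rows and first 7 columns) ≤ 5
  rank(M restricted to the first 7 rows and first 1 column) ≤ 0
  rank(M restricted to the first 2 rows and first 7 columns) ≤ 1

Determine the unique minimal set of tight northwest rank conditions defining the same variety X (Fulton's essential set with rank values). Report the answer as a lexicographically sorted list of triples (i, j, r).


Computing R[i][j] = min implied NW-rank bound (n=9, 9 conditions):

  R[1]: 0, 0, 0, 0, 0, 1, 1, 1, 1
  R[2]: 0, 0, 0, 0, 0, 1, 1, 2, 2
  R[3]: 0, 1, 1, 1, 1, 2, 2, 3, 3
  R[4]: 0, 1, 1, 2, 2, 3, 3, 4, 4
  R[5]: 0, 1, 2, 3, 3, 4, 4, 5, 5
  R[6]: 0, 1, 2, 3, 3, 4, 4, 5, 6
  R[7]: 0, 1, 2, 3, 3, 4, 5, 6, 7
  R[8]: 1, 2, 3, 4, 4, 5, 6, 7, 8
  R[9]: 1, 2, 3, 4, 5, 6, 7, 8, 9

second differences of R give the permutation w = (6, 8, 2, 4, 3, 9, 7, 1, 5).

|D(w)|=20, |Ess(w)|=6:

[(2, 5, 0), (2, 7, 1), (4, 3, 1), (6, 7, 4), (7, 1, 0), (7, 5, 3)]


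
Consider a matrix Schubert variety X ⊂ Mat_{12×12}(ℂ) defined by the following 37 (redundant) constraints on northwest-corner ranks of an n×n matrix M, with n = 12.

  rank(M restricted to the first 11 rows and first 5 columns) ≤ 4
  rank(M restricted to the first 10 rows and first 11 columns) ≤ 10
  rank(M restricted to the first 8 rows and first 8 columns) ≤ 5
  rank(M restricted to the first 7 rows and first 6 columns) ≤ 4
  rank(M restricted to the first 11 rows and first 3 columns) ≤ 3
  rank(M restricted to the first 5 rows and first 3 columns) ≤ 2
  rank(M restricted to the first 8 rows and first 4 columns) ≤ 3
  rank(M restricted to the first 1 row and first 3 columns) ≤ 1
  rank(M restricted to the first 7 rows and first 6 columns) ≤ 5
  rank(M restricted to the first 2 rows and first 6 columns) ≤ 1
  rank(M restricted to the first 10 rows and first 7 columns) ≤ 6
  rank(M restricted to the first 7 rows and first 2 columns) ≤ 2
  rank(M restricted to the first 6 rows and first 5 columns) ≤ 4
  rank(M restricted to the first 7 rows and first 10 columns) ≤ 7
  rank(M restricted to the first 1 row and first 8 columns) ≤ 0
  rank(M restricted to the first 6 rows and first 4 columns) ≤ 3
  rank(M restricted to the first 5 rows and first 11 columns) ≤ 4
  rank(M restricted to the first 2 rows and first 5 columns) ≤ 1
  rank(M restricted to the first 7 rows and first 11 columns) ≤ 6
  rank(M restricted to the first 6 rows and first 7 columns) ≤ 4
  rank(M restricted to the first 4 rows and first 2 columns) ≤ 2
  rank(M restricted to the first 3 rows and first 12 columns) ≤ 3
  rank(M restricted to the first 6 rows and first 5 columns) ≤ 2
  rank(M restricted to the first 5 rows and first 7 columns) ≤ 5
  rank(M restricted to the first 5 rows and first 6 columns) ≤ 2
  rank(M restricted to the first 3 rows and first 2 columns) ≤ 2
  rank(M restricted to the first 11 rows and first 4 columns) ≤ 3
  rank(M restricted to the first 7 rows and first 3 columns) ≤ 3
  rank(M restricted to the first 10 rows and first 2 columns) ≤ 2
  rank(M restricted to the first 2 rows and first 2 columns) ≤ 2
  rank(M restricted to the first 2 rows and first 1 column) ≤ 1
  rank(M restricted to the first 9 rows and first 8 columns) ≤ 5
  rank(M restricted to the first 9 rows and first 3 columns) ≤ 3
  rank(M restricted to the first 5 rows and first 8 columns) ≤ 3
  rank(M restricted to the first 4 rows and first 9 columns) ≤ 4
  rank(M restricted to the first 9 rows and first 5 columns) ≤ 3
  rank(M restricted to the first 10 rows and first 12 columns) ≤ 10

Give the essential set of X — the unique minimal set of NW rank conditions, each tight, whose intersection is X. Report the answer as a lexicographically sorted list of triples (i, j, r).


The tightest implied rank at each (i,j), from the 37 conditions:

  R[1]: 0, 0, 0, 0, 0, 0, 0, 0, 1, 1, 1, 1
  R[2]: 1, 1, 1, 1, 1, 1, 1, 1, 2, 2, 2, 2
  R[3]: 1, 2, 2, 2, 2, 2, 2, 2, 3, 3, 3, 3
  R[4]: 1, 2, 2, 2, 2, 2, 3, 3, 4, 4, 4, 4
  R[5]: 1, 2, 2, 2, 2, 2, 3, 3, 4, 4, 4, 5
  R[6]: 1, 2, 2, 2, 2, 3, 4, 4, 5, 5, 5, 6
  R[7]: 1, 2, 3, 3, 3, 4, 5, 5, 6, 6, 6, 7
  R[8]: 1, 2, 3, 3, 3, 4, 5, 5, 6, 7, 7, 8
  R[9]: 1, 2, 3, 3, 3, 4, 5, 5, 6, 7, 8, 9
  R[10]: 1, 2, 3, 3, 4, 5, 6, 6, 7, 8, 9, 10
  R[11]: 1, 2, 3, 3, 4, 5, 6, 7, 8, 9, 10, 11
  R[12]: 1, 2, 3, 4, 5, 6, 7, 8, 9, 10, 11, 12

hence w(1..12) = (9, 1, 2, 7, 12, 6, 3, 10, 11, 5, 8, 4).

ℓ(w)=30; the 8 essential cells (i,j,r):

[(1, 8, 0), (5, 6, 2), (5, 8, 3), (5, 11, 4), (6, 5, 2), (9, 5, 3), (9, 8, 5), (11, 4, 3)]


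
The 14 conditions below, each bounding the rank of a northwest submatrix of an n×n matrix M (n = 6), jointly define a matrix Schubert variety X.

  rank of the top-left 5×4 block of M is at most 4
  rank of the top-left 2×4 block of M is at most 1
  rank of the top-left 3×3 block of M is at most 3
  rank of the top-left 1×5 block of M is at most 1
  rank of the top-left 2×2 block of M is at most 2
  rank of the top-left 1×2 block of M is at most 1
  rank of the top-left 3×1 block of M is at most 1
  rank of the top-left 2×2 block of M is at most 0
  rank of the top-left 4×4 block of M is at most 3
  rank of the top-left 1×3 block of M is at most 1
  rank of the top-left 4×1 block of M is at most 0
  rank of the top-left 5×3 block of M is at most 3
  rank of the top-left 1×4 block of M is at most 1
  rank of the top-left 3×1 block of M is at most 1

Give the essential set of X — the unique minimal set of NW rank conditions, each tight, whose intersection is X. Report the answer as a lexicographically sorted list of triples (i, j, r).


The tightest implied rank at each (i,j), from the 14 conditions:

  i=1: 0 | 0 | 1 | 1 | 1 | 1
  i=2: 0 | 0 | 1 | 1 | 2 | 2
  i=3: 0 | 1 | 2 | 2 | 3 | 3
  i=4: 0 | 1 | 2 | 3 | 4 | 4
  i=5: 1 | 2 | 3 | 4 | 5 | 5
  i=6: 1 | 2 | 3 | 4 | 5 | 6

giving w = (3, 5, 2, 4, 1, 6) via Δ²R.

D(w) has 7 cells with 3 SE-corners; essential set:

[(2, 2, 0), (2, 4, 1), (4, 1, 0)]


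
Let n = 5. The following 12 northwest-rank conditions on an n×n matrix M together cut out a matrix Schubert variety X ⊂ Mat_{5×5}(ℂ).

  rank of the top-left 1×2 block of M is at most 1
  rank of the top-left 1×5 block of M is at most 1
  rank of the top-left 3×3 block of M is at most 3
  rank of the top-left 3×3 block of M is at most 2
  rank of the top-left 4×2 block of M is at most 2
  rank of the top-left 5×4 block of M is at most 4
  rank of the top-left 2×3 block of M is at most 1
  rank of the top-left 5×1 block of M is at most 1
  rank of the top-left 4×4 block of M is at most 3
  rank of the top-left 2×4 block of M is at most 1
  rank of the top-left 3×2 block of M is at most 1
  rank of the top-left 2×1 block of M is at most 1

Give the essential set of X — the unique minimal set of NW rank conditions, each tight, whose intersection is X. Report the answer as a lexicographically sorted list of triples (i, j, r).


Propagating the 12 rank bounds to every northwest block:

  1 | 1 | 1 | 1 | 1
  1 | 1 | 1 | 1 | 2
  1 | 1 | 2 | 2 | 3
  1 | 2 | 3 | 3 | 4
  1 | 2 | 3 | 4 | 5

so w = (1, 5, 3, 2, 4).

|D(w)|=4, |Ess(w)|=2:

[(2, 4, 1), (3, 2, 1)]


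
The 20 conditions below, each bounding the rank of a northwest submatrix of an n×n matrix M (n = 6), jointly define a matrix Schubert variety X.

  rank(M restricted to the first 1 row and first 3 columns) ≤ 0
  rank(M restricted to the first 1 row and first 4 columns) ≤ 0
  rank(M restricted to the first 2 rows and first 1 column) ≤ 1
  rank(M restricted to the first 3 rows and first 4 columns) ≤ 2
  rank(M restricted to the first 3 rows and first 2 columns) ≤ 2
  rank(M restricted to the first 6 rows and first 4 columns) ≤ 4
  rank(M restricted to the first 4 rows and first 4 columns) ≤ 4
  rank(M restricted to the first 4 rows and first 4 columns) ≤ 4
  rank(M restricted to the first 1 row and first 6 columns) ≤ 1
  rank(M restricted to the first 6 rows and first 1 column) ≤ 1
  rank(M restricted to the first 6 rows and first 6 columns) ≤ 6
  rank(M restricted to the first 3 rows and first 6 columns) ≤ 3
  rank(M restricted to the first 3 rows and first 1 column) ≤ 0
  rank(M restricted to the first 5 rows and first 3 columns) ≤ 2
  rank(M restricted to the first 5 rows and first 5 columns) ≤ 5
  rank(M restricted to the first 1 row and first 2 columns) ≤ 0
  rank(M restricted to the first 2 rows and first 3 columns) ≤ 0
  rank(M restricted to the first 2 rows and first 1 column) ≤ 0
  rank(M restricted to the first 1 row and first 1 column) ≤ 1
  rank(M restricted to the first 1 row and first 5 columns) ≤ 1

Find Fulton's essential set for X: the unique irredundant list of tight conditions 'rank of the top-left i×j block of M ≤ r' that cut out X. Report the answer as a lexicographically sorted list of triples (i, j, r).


Reconstructing r_w from the 20 given conditions:

  i=1: 0, 0, 0, 0, 1, 1
  i=2: 0, 0, 0, 1, 2, 2
  i=3: 0, 1, 1, 2, 3, 3
  i=4: 1, 2, 2, 3, 4, 4
  i=5: 1, 2, 2, 3, 4, 5
  i=6: 1, 2, 3, 4, 5, 6

the unique w with this rank table is (5, 4, 2, 1, 6, 3).

D(w) has 9 cells with 4 SE-corners; essential set:

[(1, 4, 0), (2, 3, 0), (3, 1, 0), (5, 3, 2)]


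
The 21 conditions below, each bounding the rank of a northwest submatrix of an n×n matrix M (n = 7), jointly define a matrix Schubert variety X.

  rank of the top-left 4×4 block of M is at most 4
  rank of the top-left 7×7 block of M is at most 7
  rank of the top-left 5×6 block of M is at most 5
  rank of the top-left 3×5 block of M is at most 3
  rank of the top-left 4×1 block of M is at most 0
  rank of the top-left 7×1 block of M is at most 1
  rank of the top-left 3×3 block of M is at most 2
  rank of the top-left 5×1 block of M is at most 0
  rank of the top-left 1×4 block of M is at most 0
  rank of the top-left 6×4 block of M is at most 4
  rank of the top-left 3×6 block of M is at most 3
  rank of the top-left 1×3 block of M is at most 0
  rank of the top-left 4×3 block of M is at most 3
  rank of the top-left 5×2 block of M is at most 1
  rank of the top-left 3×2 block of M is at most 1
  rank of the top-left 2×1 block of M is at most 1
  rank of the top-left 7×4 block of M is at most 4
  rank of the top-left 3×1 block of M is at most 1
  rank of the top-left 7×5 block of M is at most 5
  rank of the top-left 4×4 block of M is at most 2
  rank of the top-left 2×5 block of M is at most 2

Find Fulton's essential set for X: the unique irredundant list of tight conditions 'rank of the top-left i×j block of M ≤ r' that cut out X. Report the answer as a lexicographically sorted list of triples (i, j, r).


The tightest implied rank at each (i,j), from the 21 conditions:

  i=1: 0, 0, 0, 0, 1, 1, 1
  i=2: 0, 1, 1, 1, 2, 2, 2
  i=3: 0, 1, 2, 2, 3, 3, 3
  i=4: 0, 1, 2, 2, 3, 4, 4
  i=5: 0, 1, 2, 3, 4, 5, 5
  i=6: 1, 2, 3, 4, 5, 6, 6
  i=7: 1, 2, 3, 4, 5, 6, 7

so w = (5, 2, 3, 6, 4, 1, 7).

Fulton essential set (3 of the 9 Rothe cells):

[(1, 4, 0), (4, 4, 2), (5, 1, 0)]


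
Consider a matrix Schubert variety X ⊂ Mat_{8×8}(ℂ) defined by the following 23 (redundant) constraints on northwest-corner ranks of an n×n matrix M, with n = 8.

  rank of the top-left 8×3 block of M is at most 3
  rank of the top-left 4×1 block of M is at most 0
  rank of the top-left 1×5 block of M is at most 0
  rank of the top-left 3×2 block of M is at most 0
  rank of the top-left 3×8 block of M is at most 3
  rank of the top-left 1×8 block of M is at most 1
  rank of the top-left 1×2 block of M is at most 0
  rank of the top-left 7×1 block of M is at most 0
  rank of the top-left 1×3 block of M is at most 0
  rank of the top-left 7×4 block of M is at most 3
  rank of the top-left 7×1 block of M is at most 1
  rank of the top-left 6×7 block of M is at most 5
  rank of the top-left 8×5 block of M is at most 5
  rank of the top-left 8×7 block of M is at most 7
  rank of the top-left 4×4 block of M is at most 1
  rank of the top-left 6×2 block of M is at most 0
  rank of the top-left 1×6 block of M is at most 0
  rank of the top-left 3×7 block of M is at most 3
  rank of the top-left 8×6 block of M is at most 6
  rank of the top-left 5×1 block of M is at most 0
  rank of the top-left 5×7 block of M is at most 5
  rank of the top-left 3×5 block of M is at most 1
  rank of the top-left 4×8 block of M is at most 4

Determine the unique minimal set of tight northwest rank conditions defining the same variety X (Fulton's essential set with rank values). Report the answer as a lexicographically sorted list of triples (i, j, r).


Reconstructing r_w from the 23 given conditions:

  R[1]: 0  0  0  0  0  0  1  1
  R[2]: 0  0  1  1  1  1  2  2
  R[3]: 0  0  1  1  1  2  3  3
  R[4]: 0  0  1  1  2  3  4  4
  R[5]: 0  0  1  2  3  4  5  5
  R[6]: 0  0  1  2  3  4  5  6
  R[7]: 0  1  2  3  4  5  6  7
  R[8]: 1  2  3  4  5  6  7  8

second differences of R give the permutation w = (7, 3, 6, 5, 4, 8, 2, 1).

Rothe diagram D(w) (20 cells), 5 SE-corners (essential conditions):

[(1, 6, 0), (3, 5, 1), (4, 4, 1), (6, 2, 0), (7, 1, 0)]


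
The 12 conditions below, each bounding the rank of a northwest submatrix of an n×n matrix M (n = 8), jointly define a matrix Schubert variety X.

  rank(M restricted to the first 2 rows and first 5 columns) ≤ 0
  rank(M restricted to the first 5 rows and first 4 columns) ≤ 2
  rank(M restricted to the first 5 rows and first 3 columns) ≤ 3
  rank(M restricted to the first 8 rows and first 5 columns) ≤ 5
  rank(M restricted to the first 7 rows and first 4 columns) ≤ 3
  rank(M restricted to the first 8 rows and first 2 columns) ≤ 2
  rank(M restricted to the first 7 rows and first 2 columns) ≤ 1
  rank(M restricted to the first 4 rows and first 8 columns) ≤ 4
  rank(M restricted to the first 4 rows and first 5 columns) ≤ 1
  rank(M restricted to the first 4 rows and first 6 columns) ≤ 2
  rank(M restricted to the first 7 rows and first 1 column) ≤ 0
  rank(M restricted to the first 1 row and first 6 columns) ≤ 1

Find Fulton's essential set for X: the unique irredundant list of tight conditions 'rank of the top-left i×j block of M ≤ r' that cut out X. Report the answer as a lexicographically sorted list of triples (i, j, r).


Recovering R(i,j) via the rank-extension bound from the 12 conditions:

  row 1: 0 | 0 | 0 | 0 | 0 | 1 | 1 | 1
  row 2: 0 | 0 | 0 | 0 | 0 | 1 | 2 | 2
  row 3: 0 | 1 | 1 | 1 | 1 | 2 | 3 | 3
  row 4: 0 | 1 | 1 | 1 | 1 | 2 | 3 | 4
  row 5: 0 | 1 | 2 | 2 | 2 | 3 | 4 | 5
  row 6: 0 | 1 | 2 | 3 | 3 | 4 | 5 | 6
  row 7: 0 | 1 | 2 | 3 | 4 | 5 | 6 | 7
  row 8: 1 | 2 | 3 | 4 | 5 | 6 | 7 | 8

second differences of R give the permutation w = (6, 7, 2, 8, 3, 4, 5, 1).

Fulton essential set (3 of the 18 Rothe cells):

[(2, 5, 0), (4, 5, 1), (7, 1, 0)]


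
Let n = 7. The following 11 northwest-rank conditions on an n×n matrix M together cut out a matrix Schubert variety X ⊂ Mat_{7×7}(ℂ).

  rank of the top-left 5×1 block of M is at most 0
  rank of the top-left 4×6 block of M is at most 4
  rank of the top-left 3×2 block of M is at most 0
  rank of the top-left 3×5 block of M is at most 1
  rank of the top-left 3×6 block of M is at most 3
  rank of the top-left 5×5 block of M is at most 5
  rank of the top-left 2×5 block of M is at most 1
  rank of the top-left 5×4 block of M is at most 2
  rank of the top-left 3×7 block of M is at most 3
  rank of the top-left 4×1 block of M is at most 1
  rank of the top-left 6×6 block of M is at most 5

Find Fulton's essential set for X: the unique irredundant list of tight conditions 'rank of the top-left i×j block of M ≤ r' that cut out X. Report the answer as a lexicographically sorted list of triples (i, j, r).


The tightest implied rank at each (i,j), from the 11 conditions:

  0  0  1  1  1  1  1
  0  0  1  1  1  2  2
  0  0  1  1  1  2  3
  0  1  2  2  2  3  4
  0  1  2  2  3  4  5
  1  2  3  3  4  5  6
  1  2  3  4  5  6  7

the unique w with this rank table is (3, 6, 7, 2, 5, 1, 4).

ℓ(w)=13; the 4 essential cells (i,j,r):

[(3, 2, 0), (3, 5, 1), (5, 1, 0), (5, 4, 2)]


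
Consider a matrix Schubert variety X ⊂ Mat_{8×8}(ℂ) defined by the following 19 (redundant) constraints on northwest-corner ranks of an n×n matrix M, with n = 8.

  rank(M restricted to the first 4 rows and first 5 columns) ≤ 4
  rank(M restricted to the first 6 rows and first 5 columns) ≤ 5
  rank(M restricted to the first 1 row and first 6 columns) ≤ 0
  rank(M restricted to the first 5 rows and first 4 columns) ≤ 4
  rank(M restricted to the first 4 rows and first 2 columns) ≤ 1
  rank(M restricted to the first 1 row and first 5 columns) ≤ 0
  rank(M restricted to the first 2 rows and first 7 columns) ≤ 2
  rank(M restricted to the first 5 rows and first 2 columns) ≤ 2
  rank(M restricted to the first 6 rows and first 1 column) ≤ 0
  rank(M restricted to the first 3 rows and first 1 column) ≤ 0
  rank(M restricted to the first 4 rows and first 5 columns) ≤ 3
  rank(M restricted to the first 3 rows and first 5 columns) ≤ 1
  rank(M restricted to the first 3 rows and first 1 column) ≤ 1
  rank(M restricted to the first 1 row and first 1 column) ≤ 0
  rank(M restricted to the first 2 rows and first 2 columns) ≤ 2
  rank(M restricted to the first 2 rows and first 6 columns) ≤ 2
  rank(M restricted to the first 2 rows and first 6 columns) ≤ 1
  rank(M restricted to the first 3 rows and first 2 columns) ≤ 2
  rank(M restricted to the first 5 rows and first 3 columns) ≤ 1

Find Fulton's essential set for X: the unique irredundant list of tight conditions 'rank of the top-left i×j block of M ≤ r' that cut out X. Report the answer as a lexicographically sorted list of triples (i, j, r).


Reconstructing r_w from the 19 given conditions:

  R[1]: 0 | 0 | 0 | 0 | 0 | 0 | 1 | 1
  R[2]: 0 | 1 | 1 | 1 | 1 | 1 | 2 | 2
  R[3]: 0 | 1 | 1 | 1 | 1 | 2 | 3 | 3
  R[4]: 0 | 1 | 1 | 2 | 2 | 3 | 4 | 4
  R[5]: 0 | 1 | 1 | 2 | 3 | 4 | 5 | 5
  R[6]: 0 | 1 | 2 | 3 | 4 | 5 | 6 | 6
  R[7]: 1 | 2 | 3 | 4 | 5 | 6 | 7 | 7
  R[8]: 1 | 2 | 3 | 4 | 5 | 6 | 7 | 8

second differences of R give the permutation w = (7, 2, 6, 4, 5, 3, 1, 8).

4 SE-corners of the 16-cell Rothe diagram give Ess(w):

[(1, 6, 0), (3, 5, 1), (5, 3, 1), (6, 1, 0)]


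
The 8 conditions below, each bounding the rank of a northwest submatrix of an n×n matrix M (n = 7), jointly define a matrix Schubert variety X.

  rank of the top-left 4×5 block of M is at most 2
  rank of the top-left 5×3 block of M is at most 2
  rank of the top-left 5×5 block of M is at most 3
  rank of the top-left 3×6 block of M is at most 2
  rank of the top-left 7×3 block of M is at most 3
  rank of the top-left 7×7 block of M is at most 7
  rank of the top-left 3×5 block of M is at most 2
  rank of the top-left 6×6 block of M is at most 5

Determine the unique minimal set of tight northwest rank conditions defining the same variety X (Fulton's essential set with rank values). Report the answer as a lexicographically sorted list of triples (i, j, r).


Propagating the 8 rank bounds to every northwest block:

  i=1: 1 | 1 | 1 | 1 | 1 | 1 | 1
  i=2: 1 | 2 | 2 | 2 | 2 | 2 | 2
  i=3: 1 | 2 | 2 | 2 | 2 | 2 | 3
  i=4: 1 | 2 | 2 | 2 | 2 | 3 | 4
  i=5: 1 | 2 | 2 | 3 | 3 | 4 | 5
  i=6: 1 | 2 | 3 | 4 | 4 | 5 | 6
  i=7: 1 | 2 | 3 | 4 | 5 | 6 | 7

reading off 1-entries of Δ²R: w = (1, 2, 7, 6, 4, 3, 5).

Rothe diagram D(w) (8 cells), 3 SE-corners (essential conditions):

[(3, 6, 2), (4, 5, 2), (5, 3, 2)]


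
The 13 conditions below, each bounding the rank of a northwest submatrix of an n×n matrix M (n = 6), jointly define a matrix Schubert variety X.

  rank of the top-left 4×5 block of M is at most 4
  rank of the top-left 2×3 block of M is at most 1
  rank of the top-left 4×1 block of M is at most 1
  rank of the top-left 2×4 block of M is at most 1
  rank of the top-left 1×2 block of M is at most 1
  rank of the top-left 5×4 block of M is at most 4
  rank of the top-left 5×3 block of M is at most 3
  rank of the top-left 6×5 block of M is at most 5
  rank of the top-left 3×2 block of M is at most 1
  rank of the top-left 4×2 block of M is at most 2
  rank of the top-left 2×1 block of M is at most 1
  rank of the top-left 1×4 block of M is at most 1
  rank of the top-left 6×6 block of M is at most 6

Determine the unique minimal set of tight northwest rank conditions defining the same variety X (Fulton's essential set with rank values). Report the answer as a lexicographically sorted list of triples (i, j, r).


Rank table r_w(6×6) implied by the 13 constraints:

  i=1: 1 1 1 1 1 1
  i=2: 1 1 1 1 2 2
  i=3: 1 1 2 2 3 3
  i=4: 1 2 3 3 4 4
  i=5: 1 2 3 4 5 5
  i=6: 1 2 3 4 5 6

reading off 1-entries of Δ²R: w = (1, 5, 3, 2, 4, 6).

ℓ(w)=4; the 2 essential cells (i,j,r):

[(2, 4, 1), (3, 2, 1)]


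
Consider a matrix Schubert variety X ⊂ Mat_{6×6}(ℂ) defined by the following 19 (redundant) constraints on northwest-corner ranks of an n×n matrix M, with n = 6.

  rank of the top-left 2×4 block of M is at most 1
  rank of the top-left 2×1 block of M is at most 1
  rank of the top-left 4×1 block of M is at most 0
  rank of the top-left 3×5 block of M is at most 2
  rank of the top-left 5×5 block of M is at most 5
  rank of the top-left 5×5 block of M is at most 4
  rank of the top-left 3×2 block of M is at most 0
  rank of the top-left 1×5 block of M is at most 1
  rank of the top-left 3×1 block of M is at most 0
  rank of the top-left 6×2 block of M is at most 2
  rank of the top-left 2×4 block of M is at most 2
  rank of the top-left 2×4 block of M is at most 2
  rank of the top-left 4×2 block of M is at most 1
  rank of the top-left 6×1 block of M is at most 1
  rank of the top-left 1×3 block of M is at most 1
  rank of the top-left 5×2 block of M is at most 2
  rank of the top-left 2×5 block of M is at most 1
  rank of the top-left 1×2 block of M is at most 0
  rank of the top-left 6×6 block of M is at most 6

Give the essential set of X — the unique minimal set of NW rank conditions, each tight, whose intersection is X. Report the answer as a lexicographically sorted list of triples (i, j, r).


Propagating the 19 rank bounds to every northwest block:

  R[1]: 0 0 1 1 1 1
  R[2]: 0 0 1 1 1 2
  R[3]: 0 0 1 2 2 3
  R[4]: 0 1 2 3 3 4
  R[5]: 1 2 3 4 4 5
  R[6]: 1 2 3 4 5 6

second differences of R give the permutation w = (3, 6, 4, 2, 1, 5).

3 SE-corners of the 9-cell Rothe diagram give Ess(w):

[(2, 5, 1), (3, 2, 0), (4, 1, 0)]


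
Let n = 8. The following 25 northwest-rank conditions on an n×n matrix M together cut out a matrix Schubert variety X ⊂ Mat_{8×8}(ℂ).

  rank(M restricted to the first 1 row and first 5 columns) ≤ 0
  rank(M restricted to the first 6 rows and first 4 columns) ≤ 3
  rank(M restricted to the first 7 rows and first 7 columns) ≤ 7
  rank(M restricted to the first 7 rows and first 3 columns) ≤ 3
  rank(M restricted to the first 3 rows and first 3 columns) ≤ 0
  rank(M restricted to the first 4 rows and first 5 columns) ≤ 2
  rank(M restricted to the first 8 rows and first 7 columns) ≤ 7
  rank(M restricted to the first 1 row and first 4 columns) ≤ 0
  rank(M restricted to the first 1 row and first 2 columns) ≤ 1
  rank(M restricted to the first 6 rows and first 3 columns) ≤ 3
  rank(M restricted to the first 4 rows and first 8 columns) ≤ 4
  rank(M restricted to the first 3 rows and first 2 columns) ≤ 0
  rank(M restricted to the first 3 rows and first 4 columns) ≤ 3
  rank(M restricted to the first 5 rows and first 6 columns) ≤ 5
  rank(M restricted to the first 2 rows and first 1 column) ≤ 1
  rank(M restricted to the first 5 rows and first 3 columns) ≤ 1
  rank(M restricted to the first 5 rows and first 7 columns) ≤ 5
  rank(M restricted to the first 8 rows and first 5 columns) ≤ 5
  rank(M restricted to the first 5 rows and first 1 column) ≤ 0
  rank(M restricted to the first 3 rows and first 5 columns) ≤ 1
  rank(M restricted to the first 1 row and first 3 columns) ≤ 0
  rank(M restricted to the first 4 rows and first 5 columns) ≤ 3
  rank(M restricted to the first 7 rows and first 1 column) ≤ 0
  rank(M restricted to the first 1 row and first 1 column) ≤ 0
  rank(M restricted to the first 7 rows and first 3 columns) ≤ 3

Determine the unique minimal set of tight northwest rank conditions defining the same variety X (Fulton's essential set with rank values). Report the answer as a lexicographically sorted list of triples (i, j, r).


The tightest implied rank at each (i,j), from the 25 conditions:

  i=1: 0  0  0  0  0  1  1  1
  i=2: 0  0  0  1  1  2  2  2
  i=3: 0  0  0  1  1  2  3  3
  i=4: 0  1  1  2  2  3  4  4
  i=5: 0  1  1  2  3  4  5  5
  i=6: 0  1  2  3  4  5  6  6
  i=7: 0  1  2  3  4  5  6  7
  i=8: 1  2  3  4  5  6  7  8

giving w = (6, 4, 7, 2, 5, 3, 8, 1) via Δ²R.

|D(w)|=17, |Ess(w)|=5:

[(1, 5, 0), (3, 3, 0), (3, 5, 1), (5, 3, 1), (7, 1, 0)]


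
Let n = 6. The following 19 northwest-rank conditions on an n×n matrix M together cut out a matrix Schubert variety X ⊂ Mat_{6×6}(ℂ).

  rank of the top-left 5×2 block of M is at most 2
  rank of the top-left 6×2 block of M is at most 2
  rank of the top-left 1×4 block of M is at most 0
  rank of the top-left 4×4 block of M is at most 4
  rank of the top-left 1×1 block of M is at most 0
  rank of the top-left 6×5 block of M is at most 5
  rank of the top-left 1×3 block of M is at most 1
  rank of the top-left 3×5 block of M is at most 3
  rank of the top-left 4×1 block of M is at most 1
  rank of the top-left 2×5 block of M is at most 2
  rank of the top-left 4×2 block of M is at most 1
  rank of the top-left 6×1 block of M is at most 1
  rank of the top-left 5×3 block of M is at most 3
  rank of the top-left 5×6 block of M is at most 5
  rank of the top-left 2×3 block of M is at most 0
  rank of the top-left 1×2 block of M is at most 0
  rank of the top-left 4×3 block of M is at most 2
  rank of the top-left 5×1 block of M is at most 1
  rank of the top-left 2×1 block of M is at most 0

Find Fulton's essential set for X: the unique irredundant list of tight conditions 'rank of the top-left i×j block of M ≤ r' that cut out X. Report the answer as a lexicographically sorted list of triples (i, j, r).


The tightest implied rank at each (i,j), from the 19 conditions:

  i=1: 0 0 0 0 1 1
  i=2: 0 0 0 1 2 2
  i=3: 1 1 1 2 3 3
  i=4: 1 1 2 3 4 4
  i=5: 1 2 3 4 5 5
  i=6: 1 2 3 4 5 6

the unique w with this rank table is (5, 4, 1, 3, 2, 6).

Fulton essential set (3 of the 8 Rothe cells):

[(1, 4, 0), (2, 3, 0), (4, 2, 1)]


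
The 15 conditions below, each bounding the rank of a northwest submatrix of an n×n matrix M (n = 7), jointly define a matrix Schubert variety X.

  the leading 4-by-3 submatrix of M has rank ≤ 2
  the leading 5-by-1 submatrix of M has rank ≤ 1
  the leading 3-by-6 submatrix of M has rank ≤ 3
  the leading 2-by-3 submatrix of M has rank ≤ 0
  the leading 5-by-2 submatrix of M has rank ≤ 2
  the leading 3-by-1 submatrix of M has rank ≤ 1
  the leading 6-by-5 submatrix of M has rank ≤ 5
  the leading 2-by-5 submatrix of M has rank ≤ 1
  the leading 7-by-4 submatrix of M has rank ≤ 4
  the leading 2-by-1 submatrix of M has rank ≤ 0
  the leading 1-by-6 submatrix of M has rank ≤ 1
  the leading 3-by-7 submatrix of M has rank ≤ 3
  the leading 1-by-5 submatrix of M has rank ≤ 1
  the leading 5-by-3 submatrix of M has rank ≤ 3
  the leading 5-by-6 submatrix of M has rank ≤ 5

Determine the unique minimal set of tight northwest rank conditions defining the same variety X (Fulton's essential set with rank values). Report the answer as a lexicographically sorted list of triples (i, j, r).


Reconstructing r_w from the 15 given conditions:

  R[1]: 0  0  0  1  1  1  1
  R[2]: 0  0  0  1  1  2  2
  R[3]: 1  1  1  2  2  3  3
  R[4]: 1  2  2  3  3  4  4
  R[5]: 1  2  3  4  4  5  5
  R[6]: 1  2  3  4  5  6  6
  R[7]: 1  2  3  4  5  6  7

the unique w with this rank table is (4, 6, 1, 2, 3, 5, 7).

ℓ(w)=7; the 2 essential cells (i,j,r):

[(2, 3, 0), (2, 5, 1)]


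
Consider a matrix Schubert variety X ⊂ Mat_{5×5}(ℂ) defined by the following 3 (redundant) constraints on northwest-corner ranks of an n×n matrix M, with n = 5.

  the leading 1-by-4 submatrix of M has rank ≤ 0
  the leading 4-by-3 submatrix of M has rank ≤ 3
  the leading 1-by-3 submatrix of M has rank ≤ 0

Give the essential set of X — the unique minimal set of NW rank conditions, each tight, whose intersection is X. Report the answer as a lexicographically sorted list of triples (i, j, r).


Rank table r_w(5×5) implied by the 3 constraints:

  row 1: 0, 0, 0, 0, 1
  row 2: 1, 1, 1, 1, 2
  row 3: 1, 2, 2, 2, 3
  row 4: 1, 2, 3, 3, 4
  row 5: 1, 2, 3, 4, 5

so w = (5, 1, 2, 3, 4).

Rothe diagram D(w) (4 cells), 1 SE-corner (essential condition):

[(1, 4, 0)]


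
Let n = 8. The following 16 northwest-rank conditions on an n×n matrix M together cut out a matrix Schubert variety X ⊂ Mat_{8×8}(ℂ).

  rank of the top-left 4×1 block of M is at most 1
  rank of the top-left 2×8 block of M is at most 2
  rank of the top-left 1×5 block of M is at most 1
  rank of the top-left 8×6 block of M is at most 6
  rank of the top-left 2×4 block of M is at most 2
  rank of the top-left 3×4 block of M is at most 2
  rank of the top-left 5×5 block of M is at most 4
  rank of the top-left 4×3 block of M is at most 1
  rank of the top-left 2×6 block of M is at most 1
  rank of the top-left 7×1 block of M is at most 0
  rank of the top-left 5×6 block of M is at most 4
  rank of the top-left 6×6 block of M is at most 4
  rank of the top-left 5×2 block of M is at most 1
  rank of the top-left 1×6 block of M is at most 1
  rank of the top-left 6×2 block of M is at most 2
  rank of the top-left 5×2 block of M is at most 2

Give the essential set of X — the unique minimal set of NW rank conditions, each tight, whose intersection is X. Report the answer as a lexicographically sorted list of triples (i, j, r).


The tightest implied rank at each (i,j), from the 16 conditions:

  0  1  1  1  1  1  1  1
  0  1  1  1  1  1  2  2
  0  1  1  2  2  2  3  3
  0  1  1  2  3  3  4  4
  0  1  2  3  4  4  5  5
  0  1  2  3  4  4  5  6
  0  1  2  3  4  5  6  7
  1  2  3  4  5  6  7  8

second differences of R give the permutation w = (2, 7, 4, 5, 3, 8, 6, 1).

|D(w)|=14, |Ess(w)|=4:

[(2, 6, 1), (4, 3, 1), (6, 6, 4), (7, 1, 0)]


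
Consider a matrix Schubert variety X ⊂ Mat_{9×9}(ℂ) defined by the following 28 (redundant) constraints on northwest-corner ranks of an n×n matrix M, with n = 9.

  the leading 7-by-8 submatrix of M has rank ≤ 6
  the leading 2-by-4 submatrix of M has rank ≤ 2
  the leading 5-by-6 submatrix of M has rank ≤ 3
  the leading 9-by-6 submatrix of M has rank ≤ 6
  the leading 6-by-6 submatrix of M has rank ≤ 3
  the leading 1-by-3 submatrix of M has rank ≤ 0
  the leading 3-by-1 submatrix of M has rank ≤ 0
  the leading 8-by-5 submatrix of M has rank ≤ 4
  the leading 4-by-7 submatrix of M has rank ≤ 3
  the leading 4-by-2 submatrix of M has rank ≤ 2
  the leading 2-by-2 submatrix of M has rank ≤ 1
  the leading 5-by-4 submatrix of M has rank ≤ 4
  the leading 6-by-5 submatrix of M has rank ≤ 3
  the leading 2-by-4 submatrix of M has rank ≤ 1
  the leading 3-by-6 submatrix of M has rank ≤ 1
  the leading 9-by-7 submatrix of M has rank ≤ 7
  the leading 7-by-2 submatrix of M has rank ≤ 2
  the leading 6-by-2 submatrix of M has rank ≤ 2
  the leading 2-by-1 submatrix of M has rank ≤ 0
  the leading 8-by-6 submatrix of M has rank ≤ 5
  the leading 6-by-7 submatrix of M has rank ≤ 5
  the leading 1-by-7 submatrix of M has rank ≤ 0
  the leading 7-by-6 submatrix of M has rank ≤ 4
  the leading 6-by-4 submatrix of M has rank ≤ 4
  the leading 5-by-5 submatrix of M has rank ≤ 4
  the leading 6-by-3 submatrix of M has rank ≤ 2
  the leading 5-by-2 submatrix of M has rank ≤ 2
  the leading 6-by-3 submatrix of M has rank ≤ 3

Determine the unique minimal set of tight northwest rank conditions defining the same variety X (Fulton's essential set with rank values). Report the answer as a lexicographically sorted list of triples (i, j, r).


Computing R[i][j] = min implied NW-rank bound (n=9, 28 conditions):

  row 1: 0  0  0  0  0  0  0  1  1
  row 2: 0  1  1  1  1  1  1  2  2
  row 3: 0  1  1  1  1  1  2  3  3
  row 4: 1  2  2  2  2  2  3  4  4
  row 5: 1  2  2  3  3  3  4  5  5
  row 6: 1  2  2  3  3  3  4  5  6
  row 7: 1  2  3  4  4  4  5  6  7
  row 8: 1  2  3  4  4  5  6  7  8
  row 9: 1  2  3  4  5  6  7  8  9

the unique w with this rank table is (8, 2, 7, 1, 4, 9, 3, 6, 5).

Fulton essential set (6 of the 18 Rothe cells):

[(1, 7, 0), (3, 1, 0), (3, 6, 1), (6, 3, 2), (6, 6, 3), (8, 5, 4)]


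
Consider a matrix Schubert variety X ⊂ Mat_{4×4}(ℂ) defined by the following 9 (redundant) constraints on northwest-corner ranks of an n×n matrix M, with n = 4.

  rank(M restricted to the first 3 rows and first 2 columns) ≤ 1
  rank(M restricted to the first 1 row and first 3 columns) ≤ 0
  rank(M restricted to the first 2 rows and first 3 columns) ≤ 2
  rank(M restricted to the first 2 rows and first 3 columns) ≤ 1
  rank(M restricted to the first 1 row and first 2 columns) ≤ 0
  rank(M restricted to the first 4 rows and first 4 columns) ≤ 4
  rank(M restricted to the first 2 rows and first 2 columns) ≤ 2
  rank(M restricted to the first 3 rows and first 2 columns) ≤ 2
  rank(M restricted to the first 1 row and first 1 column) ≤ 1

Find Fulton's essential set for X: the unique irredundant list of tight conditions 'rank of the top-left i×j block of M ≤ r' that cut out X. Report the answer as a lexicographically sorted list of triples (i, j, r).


Recovering R(i,j) via the rank-extension bound from the 9 conditions:

  R[1]: 0 | 0 | 0 | 1
  R[2]: 1 | 1 | 1 | 2
  R[3]: 1 | 1 | 2 | 3
  R[4]: 1 | 2 | 3 | 4

hence w(1..4) = (4, 1, 3, 2).

D(w) has 4 cells with 2 SE-corners; essential set:

[(1, 3, 0), (3, 2, 1)]


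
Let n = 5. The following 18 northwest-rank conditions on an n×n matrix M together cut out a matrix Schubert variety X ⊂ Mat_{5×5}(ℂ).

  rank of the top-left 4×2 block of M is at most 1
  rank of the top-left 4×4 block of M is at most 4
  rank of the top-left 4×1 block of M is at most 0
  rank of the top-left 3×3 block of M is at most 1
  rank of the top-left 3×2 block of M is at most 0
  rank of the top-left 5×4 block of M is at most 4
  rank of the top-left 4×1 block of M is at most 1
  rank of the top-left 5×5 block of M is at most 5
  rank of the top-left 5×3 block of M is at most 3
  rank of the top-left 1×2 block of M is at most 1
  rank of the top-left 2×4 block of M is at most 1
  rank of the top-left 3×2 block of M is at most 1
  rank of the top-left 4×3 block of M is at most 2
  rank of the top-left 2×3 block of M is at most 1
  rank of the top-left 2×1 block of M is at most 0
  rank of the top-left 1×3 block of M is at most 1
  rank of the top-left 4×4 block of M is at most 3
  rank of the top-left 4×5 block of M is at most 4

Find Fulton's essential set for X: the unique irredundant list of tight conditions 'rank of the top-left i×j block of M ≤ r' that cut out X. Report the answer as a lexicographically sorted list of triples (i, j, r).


Recovering R(i,j) via the rank-extension bound from the 18 conditions:

  row 1: 0, 0, 1, 1, 1
  row 2: 0, 0, 1, 1, 2
  row 3: 0, 0, 1, 2, 3
  row 4: 0, 1, 2, 3, 4
  row 5: 1, 2, 3, 4, 5

giving w = (3, 5, 4, 2, 1) via Δ²R.

Rothe diagram D(w) (8 cells), 3 SE-corners (essential conditions):

[(2, 4, 1), (3, 2, 0), (4, 1, 0)]


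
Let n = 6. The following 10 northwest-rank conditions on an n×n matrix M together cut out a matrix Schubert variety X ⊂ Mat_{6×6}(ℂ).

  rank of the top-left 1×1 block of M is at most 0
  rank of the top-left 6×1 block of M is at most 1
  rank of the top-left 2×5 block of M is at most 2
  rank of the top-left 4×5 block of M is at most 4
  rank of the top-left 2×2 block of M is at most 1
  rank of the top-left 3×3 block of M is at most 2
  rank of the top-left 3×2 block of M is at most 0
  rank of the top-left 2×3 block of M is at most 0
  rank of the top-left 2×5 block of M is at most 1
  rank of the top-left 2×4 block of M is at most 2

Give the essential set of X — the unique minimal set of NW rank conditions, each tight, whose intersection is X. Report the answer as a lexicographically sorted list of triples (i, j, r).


Reconstructing r_w from the 10 given conditions:

  0, 0, 0, 1, 1, 1
  0, 0, 0, 1, 1, 2
  0, 0, 1, 2, 2, 3
  1, 1, 2, 3, 3, 4
  1, 2, 3, 4, 4, 5
  1, 2, 3, 4, 5, 6

the unique w with this rank table is (4, 6, 3, 1, 2, 5).

3 SE-corners of the 9-cell Rothe diagram give Ess(w):

[(2, 3, 0), (2, 5, 1), (3, 2, 0)]


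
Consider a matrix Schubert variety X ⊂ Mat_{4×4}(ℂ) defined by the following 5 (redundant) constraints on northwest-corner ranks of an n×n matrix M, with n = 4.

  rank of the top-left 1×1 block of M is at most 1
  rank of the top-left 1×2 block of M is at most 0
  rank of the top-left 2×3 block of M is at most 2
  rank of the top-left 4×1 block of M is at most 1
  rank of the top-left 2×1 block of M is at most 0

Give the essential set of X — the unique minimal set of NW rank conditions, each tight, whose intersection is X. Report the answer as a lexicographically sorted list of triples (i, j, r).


Reconstructing r_w from the 5 given conditions:

  0  0  1  1
  0  1  2  2
  1  2  3  3
  1  2  3  4

giving w = (3, 2, 1, 4) via Δ²R.

Rothe diagram D(w) (3 cells), 2 SE-corners (essential conditions):

[(1, 2, 0), (2, 1, 0)]


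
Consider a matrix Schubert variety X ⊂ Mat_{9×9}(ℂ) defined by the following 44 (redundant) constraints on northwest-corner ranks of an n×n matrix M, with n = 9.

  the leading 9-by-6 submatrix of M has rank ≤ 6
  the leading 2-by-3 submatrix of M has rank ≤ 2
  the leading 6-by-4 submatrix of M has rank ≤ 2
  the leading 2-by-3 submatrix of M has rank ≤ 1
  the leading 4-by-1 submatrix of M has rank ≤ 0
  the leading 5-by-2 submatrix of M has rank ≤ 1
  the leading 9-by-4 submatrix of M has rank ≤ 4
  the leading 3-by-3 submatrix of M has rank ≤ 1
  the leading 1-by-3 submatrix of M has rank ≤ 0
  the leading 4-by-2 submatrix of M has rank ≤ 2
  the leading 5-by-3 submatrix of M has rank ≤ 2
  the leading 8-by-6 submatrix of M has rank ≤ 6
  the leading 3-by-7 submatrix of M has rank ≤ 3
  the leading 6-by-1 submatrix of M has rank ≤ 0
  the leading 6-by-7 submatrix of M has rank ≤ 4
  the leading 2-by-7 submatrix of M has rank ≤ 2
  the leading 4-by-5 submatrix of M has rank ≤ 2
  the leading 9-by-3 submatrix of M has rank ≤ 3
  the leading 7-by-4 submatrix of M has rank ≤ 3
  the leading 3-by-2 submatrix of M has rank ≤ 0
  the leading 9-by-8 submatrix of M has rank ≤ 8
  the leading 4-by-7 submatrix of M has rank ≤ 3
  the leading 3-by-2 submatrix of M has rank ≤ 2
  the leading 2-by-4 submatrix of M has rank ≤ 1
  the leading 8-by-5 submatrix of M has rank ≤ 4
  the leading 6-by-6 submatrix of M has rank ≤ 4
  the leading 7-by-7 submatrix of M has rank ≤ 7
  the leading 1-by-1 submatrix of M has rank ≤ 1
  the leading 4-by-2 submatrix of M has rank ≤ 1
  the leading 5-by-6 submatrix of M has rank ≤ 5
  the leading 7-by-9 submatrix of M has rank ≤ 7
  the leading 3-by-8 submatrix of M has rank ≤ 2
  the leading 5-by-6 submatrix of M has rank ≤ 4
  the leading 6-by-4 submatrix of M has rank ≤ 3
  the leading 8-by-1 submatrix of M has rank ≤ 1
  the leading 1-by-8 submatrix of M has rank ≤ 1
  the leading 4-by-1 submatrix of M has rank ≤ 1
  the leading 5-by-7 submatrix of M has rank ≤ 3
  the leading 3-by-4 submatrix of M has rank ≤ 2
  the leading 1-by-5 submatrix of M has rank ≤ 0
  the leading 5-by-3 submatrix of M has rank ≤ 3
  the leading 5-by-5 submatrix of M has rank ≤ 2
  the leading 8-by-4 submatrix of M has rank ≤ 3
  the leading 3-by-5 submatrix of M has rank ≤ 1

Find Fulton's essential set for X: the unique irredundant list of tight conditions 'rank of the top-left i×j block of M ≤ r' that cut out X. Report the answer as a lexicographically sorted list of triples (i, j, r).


Computing R[i][j] = min implied NW-rank bound (n=9, 44 conditions):

  R[1]: 0 | 0 | 0 | 0 | 0 | 1 | 1 | 1 | 1
  R[2]: 0 | 0 | 1 | 1 | 1 | 2 | 2 | 2 | 2
  R[3]: 0 | 0 | 1 | 1 | 1 | 2 | 2 | 2 | 3
  R[4]: 0 | 1 | 2 | 2 | 2 | 3 | 3 | 3 | 4
  R[5]: 0 | 1 | 2 | 2 | 2 | 3 | 3 | 4 | 5
  R[6]: 0 | 1 | 2 | 2 | 3 | 4 | 4 | 5 | 6
  R[7]: 1 | 2 | 3 | 3 | 4 | 5 | 5 | 6 | 7
  R[8]: 1 | 2 | 3 | 3 | 4 | 5 | 6 | 7 | 8
  R[9]: 1 | 2 | 3 | 4 | 5 | 6 | 7 | 8 | 9

second differences of R give the permutation w = (6, 3, 9, 2, 8, 5, 1, 7, 4).

Fulton essential set (9 of the 21 Rothe cells):

[(1, 5, 0), (3, 2, 0), (3, 5, 1), (3, 8, 2), (5, 5, 2), (5, 7, 3), (6, 1, 0), (6, 4, 2), (8, 4, 3)]
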